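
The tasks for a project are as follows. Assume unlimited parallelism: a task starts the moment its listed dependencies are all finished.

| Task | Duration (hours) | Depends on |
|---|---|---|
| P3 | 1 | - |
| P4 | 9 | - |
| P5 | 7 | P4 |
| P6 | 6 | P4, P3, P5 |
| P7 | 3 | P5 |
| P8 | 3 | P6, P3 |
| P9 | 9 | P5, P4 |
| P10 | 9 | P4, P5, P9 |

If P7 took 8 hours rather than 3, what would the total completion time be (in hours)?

34

The binding path is P4→P5→P9→P10 = 9+7+9+9 = 34; finish at 34 hours.
P7 is off the critical path — its longest chain is 19 hours, giving 15 of slack.
No other chain overtakes it, so the finish is 34 hours.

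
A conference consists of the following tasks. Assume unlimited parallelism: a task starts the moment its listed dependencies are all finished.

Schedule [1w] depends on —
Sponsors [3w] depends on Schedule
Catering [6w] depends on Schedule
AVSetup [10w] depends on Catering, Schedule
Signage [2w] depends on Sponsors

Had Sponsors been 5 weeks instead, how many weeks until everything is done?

17

The binding path is Schedule→Catering→AVSetup = 1+6+10 = 17; finish at 17 weeks.
Sponsors is off the critical path — its longest chain is 6 weeks, giving 11 of slack.
No other chain overtakes it, so the finish is 17 weeks.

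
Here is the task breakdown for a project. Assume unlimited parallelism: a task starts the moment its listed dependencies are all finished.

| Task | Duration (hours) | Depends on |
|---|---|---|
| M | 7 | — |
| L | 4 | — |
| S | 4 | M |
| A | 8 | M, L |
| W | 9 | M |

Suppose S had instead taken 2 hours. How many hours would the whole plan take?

16

The binding path is M→W = 7+9 = 16; finish at 16 hours.
S has 5 hours of float (longest path through it is 11).
The critical path is still M→W; finish is now 16 hours.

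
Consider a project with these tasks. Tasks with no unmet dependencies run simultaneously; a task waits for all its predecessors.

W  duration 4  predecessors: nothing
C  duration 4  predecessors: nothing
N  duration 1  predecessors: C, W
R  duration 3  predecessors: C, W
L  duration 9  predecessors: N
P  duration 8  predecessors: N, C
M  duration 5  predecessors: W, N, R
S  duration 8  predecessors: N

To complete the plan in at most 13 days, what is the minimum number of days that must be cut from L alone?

Current finish: 14 days; target: 13.
L is on every critical path, so each day cut from L cuts the finish by one (this holds down to a finish of 13).
Need 14 − 13 = 1 day off L → L becomes 8 days, finish becomes 13.

1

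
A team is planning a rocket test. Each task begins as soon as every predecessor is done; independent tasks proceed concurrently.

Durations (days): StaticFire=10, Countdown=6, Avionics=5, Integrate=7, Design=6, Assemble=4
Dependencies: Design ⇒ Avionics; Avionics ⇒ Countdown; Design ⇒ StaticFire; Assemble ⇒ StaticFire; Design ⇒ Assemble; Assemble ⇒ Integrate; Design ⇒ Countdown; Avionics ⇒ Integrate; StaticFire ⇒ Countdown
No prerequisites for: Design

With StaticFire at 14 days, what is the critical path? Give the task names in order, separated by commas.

Design, Assemble, StaticFire, Countdown

As given, the longest chain is Design→Assemble→StaticFire→Countdown = 6+4+10+6 = 26, so the finish is 26 days.
StaticFire is on the critical path; changing it to 14 makes that path 30 days.
That remains the longest chain; total 30 days.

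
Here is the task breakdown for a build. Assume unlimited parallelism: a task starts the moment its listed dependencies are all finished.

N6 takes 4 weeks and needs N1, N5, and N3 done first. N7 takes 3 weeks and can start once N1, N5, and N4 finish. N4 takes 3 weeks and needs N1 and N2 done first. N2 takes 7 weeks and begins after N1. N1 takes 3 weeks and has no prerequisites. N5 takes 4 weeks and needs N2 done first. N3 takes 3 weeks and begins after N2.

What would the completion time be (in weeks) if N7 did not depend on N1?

18

With the dependency in place, N1→N2→N5→N6 = 3+7+4+4 = 18 sets the finish at 18 weeks.
Dropping N1→N7 doesn't change N7's earliest start (14); another predecessor still binds.
New critical path: N1→N2→N5→N6 = 3+7+4+4 = 18 ⇒ 18 weeks.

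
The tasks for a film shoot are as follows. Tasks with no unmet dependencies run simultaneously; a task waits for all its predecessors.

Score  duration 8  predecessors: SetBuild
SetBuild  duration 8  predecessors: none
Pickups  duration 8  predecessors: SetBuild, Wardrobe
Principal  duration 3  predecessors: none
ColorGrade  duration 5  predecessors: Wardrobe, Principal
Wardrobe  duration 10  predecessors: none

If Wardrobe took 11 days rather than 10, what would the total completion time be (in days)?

19

The binding path is Wardrobe→Pickups = 10+8 = 18; finish at 18 days.
Wardrobe is on the critical path; changing it to 11 makes that path 19 days.
The critical path is still Wardrobe→Pickups; finish is now 19 days.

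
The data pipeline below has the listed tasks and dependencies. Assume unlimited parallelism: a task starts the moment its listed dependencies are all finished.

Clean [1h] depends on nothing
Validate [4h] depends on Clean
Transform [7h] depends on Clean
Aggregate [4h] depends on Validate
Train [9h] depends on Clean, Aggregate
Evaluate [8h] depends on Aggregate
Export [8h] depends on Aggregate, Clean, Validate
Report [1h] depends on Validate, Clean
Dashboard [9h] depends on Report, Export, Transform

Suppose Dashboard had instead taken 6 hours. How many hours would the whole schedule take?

The binding path is Clean→Validate→Aggregate→Export→Dashboard = 1+4+4+8+9 = 26; finish at 26 hours.
Since Dashboard is critical, the -3 change carries straight to that chain (now 23 hours).
The critical path is still Clean→Validate→Aggregate→Export→Dashboard; finish is now 23 hours.

23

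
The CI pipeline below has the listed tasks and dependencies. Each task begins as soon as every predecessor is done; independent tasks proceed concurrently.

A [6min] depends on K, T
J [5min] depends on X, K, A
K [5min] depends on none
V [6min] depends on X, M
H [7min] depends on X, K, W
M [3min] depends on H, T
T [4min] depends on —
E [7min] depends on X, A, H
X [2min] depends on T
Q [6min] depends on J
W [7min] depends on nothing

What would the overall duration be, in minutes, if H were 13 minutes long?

The binding path is W→H→M→V = 7+7+3+6 = 23; finish at 23 minutes.
H is on the critical path; changing it to 13 makes that path 29 minutes.
No other chain overtakes it, so the finish is 29 minutes.

29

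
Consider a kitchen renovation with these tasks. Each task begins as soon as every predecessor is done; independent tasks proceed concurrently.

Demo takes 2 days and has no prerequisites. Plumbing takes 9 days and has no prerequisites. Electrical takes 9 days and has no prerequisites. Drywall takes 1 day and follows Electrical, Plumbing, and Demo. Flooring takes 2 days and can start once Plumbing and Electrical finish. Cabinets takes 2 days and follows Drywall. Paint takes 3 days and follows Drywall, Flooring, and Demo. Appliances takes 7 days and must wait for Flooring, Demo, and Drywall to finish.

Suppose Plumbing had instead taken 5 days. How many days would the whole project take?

18

Baseline: Plumbing→Flooring→Appliances = 9+2+7 = 18 → 18 days.
Since Plumbing is critical, the -4 change carries straight to that chain (now 14 days).
Now Electrical→Flooring→Appliances = 9+2+7 = 18 is longest, so the finish becomes 18 days.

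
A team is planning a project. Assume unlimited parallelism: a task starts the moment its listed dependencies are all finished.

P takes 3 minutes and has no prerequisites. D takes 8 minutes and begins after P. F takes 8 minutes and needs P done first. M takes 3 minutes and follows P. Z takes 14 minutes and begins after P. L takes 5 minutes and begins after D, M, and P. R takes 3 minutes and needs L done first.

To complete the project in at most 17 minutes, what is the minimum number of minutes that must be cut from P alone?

Current finish: 19 minutes; target: 17.
P is on every critical path, so each minute cut from P cuts the finish by one (this holds down to a finish of 17).
Need 19 − 17 = 2 minutes off P → P becomes 1 minute, finish becomes 17.

2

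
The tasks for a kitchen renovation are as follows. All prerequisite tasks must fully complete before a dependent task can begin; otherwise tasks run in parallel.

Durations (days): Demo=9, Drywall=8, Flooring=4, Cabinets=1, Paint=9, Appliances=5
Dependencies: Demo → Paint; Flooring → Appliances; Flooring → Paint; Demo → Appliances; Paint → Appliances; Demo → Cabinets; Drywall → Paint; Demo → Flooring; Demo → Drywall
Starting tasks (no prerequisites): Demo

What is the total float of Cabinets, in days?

Demo→Drywall→Paint→Appliances = 9+8+9+5 = 31 sets the makespan at 31 days.
Cabinets finishes as early as 10 and must finish by 31.
Slack of Cabinets = 30 − 9 = 21 days.

21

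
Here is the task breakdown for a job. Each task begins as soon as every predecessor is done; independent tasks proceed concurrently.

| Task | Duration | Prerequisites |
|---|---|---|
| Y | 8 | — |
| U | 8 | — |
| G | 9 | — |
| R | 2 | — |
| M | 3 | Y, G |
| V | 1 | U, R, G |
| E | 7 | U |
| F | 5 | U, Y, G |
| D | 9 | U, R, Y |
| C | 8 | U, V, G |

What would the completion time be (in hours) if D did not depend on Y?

18

Original critical path: G→V→C = 9+1+8 = 18 ⇒ 18 hours.
Dropping Y→D doesn't change D's earliest start (8); another predecessor still binds.
The longest chain is now G→V→C = 9+1+8 = 18, so the plan takes 18 hours.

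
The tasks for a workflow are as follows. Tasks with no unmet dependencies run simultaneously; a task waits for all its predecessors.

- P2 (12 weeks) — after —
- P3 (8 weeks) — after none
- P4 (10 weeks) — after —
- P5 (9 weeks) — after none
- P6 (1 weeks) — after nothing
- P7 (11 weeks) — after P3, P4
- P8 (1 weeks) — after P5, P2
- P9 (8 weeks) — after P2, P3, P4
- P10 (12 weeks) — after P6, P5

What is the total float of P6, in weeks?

The longest chain is P4→P7 = 10+11 = 21; overall finish 21 weeks.
Longest path through P6: 13 weeks (earliest finish 1, latest finish 9).
So P6 can slip 9 − 1 = 8 weeks.

8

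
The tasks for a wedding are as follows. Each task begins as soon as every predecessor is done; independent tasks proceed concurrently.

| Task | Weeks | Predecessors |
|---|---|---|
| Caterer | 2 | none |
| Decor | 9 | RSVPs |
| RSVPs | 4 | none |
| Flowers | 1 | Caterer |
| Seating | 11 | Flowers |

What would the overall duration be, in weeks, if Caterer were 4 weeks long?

The binding path is Caterer→Flowers→Seating = 2+1+11 = 14; finish at 14 weeks.
Since Caterer is critical, the +2 change carries straight to that chain (now 16 weeks).
The critical path is still Caterer→Flowers→Seating; finish is now 16 weeks.

16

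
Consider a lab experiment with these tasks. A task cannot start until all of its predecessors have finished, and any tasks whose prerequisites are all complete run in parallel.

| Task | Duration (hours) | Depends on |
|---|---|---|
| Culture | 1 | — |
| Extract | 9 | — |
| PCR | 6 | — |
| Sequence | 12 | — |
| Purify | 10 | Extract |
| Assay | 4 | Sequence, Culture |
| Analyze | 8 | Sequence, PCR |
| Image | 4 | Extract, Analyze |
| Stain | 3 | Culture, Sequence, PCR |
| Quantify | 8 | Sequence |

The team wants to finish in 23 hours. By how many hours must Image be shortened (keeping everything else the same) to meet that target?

1

Current finish: 24 hours; target: 23.
Image is on every critical path, so each hour cut from Image cuts the finish by one (this holds down to a finish of 21).
Need 24 − 23 = 1 hour off Image → Image becomes 3 hours, finish becomes 23.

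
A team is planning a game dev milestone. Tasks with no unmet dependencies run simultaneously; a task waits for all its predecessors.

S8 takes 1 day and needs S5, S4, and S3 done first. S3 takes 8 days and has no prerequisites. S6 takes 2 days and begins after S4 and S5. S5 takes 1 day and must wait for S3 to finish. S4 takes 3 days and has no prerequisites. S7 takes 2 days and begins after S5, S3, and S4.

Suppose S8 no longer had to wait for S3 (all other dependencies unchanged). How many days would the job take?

Original critical path: S3→S5→S6 = 8+1+2 = 11 ⇒ 11 days.
Dropping S3→S8 doesn't change S8's earliest start (9); another predecessor still binds.
After: S3→S5→S6 = 8+1+2 = 11 → 11 days.

11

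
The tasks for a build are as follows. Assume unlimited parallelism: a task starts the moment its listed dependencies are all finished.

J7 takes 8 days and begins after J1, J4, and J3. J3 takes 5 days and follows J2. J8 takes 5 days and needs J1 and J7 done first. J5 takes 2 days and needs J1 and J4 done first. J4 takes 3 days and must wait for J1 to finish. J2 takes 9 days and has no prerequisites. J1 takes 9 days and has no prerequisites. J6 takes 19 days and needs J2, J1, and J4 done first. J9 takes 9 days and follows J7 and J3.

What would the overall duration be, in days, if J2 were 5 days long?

31

Critical path before the change: J2→J3→J7→J9 = 9+5+8+9 = 31 giving 31 days.
J2 is on the critical path; changing it to 5 makes that path 27 days.
Now J1→J4→J6 = 9+3+19 = 31 is longest, so the finish becomes 31 days.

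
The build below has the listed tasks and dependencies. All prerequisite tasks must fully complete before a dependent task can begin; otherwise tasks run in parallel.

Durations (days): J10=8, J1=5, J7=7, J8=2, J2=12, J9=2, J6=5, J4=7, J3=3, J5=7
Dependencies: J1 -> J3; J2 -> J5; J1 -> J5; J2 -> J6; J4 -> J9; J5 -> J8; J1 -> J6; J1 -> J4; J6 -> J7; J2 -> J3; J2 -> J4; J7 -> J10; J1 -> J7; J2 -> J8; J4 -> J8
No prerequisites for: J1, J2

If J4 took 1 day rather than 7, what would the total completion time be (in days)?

As given, the longest chain is J2→J6→J7→J10 = 12+5+7+8 = 32, so the finish is 32 days.
J4 has 11 days of float (longest path through it is 21).
No other chain overtakes it, so the finish is 32 days.

32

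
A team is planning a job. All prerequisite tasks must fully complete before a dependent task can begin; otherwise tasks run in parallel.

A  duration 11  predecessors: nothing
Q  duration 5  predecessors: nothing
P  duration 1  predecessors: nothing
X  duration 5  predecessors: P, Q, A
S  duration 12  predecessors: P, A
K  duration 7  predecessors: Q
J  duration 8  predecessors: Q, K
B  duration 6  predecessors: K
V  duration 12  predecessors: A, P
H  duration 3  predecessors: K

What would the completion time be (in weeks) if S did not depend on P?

23

Original critical path: A→S = 11+12 = 23 ⇒ 23 weeks.
Dropping P→S doesn't change S's earliest start (11); another predecessor still binds.
The longest chain is now A→S = 11+12 = 23, so the job takes 23 weeks.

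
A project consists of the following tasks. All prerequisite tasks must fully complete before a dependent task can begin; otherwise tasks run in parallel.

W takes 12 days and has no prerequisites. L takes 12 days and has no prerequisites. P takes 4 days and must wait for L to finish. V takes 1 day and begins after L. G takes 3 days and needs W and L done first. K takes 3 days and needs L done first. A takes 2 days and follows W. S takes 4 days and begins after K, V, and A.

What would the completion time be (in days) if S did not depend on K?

Original critical path: L→K→S = 12+3+4 = 19 ⇒ 19 days.
Without K→S, S's earliest start moves from 15 to 14.
The longest chain is now W→A→S = 12+2+4 = 18, so the schedule takes 18 days.

18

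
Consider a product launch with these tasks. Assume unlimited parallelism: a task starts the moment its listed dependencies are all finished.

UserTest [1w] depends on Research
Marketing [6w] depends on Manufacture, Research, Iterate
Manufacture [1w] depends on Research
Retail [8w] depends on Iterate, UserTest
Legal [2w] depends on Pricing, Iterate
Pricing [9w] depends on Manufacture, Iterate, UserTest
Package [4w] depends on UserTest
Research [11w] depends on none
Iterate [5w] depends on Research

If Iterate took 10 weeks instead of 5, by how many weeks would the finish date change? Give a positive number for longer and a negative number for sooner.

5

Baseline: Research→Iterate→Pricing→Legal = 11+5+9+2 = 27 → 27 weeks.
Iterate is on the critical path; changing it to 10 makes that path 32 weeks.
No other chain overtakes it, so the finish is 32 weeks.
Change in finish: 32 − 27 = +5 weeks.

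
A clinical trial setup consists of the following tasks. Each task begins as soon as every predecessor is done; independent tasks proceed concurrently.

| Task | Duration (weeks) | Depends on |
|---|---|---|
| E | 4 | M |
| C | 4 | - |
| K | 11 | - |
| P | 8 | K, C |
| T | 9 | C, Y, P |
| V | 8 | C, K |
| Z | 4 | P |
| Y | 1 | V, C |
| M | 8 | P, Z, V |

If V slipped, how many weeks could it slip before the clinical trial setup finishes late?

4

K→P→Z→M→E = 11+8+4+8+4 = 35 sets the makespan at 35 weeks.
V finishes as early as 19 and must finish by 23.
Float = 35 − 31 = 4.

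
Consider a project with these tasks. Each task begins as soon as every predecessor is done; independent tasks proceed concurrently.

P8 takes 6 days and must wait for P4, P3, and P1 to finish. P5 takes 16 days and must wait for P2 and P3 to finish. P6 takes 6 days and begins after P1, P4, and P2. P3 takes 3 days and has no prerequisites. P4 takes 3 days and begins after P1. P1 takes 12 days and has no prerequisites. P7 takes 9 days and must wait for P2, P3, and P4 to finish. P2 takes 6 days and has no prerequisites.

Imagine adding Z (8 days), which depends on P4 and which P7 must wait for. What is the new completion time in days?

32

Originally the project takes 24 days.
With Z inserted, P7 now waits for max(P2, P3, P4, Z).
New critical path: P1→P4→Z→P7 = 12+3+8+9 = 32 ⇒ 32 days.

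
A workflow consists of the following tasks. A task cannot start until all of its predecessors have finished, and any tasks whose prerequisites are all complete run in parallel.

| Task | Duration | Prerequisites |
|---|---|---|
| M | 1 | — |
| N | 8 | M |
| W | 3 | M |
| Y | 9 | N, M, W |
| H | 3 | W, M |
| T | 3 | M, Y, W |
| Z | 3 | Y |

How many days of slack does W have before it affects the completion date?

Critical path: M→N→Y→T = 1+8+9+3 = 21, so the finish is 21 days.
W finishes as early as 4 and must finish by 9.
So W can slip 9 − 4 = 5 days.

5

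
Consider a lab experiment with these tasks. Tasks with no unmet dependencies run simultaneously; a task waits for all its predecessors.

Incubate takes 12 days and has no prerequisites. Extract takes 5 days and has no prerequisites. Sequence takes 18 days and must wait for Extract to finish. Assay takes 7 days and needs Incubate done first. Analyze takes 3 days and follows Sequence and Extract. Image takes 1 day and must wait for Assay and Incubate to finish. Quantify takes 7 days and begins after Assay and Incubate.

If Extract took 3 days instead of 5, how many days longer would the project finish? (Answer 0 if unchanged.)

0

The binding path is Extract→Sequence→Analyze = 5+18+3 = 26; finish at 26 days.
Since Extract is critical, the -2 change carries straight to that chain (now 24 days).
New critical path: Incubate→Assay→Quantify = 12+7+7 = 26 ⇒ 26 days.
Change in finish: 26 − 26 = +0 days.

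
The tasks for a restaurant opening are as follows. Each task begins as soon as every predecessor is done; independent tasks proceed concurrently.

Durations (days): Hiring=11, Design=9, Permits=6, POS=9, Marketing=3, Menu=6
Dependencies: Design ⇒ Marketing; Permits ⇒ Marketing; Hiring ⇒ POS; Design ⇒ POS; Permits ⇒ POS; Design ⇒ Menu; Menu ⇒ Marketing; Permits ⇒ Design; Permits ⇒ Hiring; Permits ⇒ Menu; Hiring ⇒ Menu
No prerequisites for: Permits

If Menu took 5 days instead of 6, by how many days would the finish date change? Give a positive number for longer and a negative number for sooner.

As given, the longest chain is Permits→Hiring→Menu→Marketing = 6+11+6+3 = 26, so the finish is 26 days.
Since Menu is critical, the -1 change carries straight to that chain (now 25 days).
New critical path: Permits→Hiring→POS = 6+11+9 = 26 ⇒ 26 days.
Change in finish: 26 − 26 = +0 days.

0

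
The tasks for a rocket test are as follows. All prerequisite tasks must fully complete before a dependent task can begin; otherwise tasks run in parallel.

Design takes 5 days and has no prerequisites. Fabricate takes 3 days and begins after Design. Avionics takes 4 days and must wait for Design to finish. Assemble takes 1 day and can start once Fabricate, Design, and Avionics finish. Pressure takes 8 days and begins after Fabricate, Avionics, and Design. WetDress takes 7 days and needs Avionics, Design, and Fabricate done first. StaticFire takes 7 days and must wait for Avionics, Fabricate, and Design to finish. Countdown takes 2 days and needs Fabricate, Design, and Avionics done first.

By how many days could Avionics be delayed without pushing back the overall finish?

Design→Avionics→Pressure = 5+4+8 = 17 sets the makespan at 17 days.
Longest path through Avionics: 17 days (earliest finish 9, latest finish 9).
Slack of Avionics = 5 − 5 = 0 days.

0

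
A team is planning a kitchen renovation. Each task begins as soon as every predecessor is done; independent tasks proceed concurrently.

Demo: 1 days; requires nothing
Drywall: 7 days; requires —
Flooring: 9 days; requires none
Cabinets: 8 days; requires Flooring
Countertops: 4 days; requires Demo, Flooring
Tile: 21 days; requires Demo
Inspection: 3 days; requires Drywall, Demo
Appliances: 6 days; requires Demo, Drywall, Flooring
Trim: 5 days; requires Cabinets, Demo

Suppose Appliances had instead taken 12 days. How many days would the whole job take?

22

As given, the longest chain is Demo→Tile = 1+21 = 22, so the finish is 22 days.
Appliances is off the critical path — its longest chain is 15 days, giving 7 of slack.
No other chain overtakes it, so the finish is 22 days.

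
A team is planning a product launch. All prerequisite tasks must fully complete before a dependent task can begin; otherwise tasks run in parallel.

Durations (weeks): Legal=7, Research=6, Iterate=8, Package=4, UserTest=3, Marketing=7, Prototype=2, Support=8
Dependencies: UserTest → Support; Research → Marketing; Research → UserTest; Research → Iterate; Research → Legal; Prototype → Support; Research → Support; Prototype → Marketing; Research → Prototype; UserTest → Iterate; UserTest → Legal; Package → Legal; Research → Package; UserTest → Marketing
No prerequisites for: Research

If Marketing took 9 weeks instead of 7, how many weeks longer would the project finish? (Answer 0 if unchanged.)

1

The binding path is Research→UserTest→Iterate = 6+3+8 = 17; finish at 17 weeks.
The longest path through Marketing is only 16 weeks, so Marketing has float 1.
New critical path: Research→UserTest→Marketing = 6+3+9 = 18 ⇒ 18 weeks.
Change in finish: 18 − 17 = +1 weeks.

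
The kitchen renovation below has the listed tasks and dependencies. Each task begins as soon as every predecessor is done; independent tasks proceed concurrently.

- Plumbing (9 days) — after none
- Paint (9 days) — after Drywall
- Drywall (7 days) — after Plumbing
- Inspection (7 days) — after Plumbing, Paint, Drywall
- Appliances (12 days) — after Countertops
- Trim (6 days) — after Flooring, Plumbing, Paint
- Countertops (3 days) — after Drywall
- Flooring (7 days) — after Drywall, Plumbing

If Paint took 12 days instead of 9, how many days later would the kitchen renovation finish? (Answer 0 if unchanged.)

3

Actual critical path: Plumbing→Drywall→Paint→Inspection = 9+7+9+7 = 32 ⇒ 32 days.
Paint is on the critical path; changing it to 12 makes that path 35 days.
That remains the longest chain; total 35 days.
Change in finish: 35 − 32 = +3 days.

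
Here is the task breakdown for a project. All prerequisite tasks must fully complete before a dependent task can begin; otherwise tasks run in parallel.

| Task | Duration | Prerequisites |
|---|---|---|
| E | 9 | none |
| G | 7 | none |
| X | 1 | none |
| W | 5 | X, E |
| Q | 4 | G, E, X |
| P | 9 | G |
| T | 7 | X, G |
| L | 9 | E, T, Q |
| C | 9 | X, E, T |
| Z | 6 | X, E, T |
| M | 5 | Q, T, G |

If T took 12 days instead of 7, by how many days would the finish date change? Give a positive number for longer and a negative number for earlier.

5

As given, the longest chain is G→T→L = 7+7+9 = 23, so the finish is 23 days.
T lies on that path, so at 12 days the path becomes 28 days.
The critical path is still G→T→L; finish is now 28 days.
Change in finish: 28 − 23 = +5 days.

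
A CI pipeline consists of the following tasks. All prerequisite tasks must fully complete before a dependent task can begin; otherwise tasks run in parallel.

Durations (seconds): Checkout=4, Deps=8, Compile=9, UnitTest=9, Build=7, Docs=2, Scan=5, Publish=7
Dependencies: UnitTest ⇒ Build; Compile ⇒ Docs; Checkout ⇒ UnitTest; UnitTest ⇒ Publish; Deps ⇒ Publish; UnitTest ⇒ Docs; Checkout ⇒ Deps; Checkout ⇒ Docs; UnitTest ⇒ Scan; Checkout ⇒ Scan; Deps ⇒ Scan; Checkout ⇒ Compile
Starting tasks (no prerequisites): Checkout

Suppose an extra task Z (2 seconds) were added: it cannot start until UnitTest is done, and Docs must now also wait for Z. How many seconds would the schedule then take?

Originally the schedule takes 20 seconds.
With Z inserted, Docs now waits for max(UnitTest, Checkout, Compile, Z).
New critical path: Checkout→UnitTest→Build = 4+9+7 = 20 ⇒ 20 seconds.

20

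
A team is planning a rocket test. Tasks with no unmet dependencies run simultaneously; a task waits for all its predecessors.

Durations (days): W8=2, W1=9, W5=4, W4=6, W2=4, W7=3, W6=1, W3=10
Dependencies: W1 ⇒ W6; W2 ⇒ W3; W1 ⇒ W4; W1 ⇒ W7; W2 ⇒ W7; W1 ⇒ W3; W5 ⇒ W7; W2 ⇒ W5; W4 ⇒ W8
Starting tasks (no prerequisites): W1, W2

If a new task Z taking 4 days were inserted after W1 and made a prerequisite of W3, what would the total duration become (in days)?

23

Originally the project takes 19 days.
With Z inserted, W3 now waits for max(W2, W1, Z).
New critical path: W1→Z→W3 = 9+4+10 = 23 ⇒ 23 days.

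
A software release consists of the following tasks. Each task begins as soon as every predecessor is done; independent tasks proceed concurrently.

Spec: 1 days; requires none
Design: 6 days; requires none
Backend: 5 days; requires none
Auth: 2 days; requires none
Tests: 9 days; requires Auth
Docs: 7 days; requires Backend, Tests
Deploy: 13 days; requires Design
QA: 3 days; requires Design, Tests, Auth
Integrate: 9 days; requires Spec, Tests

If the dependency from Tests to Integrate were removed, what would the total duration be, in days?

Before: longest chain Auth→Tests→Integrate = 2+9+9 = 20, finish 20.
Without Tests→Integrate, Integrate's earliest start moves from 11 to 1.
After: Design→Deploy = 6+13 = 19 → 19 days.

19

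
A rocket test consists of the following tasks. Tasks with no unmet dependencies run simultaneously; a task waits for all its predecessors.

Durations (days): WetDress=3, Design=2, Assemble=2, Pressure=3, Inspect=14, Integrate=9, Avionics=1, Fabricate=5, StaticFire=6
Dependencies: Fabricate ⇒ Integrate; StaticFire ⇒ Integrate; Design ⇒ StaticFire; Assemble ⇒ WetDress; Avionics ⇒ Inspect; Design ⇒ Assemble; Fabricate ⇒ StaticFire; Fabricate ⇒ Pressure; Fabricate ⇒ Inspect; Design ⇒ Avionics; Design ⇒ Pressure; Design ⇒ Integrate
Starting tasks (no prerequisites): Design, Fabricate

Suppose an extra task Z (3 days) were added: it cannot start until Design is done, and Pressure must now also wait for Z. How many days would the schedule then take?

20

Originally the schedule takes 20 days.
With Z inserted, Pressure now waits for max(Design, Fabricate, Z).
New critical path: Fabricate→StaticFire→Integrate = 5+6+9 = 20 ⇒ 20 days.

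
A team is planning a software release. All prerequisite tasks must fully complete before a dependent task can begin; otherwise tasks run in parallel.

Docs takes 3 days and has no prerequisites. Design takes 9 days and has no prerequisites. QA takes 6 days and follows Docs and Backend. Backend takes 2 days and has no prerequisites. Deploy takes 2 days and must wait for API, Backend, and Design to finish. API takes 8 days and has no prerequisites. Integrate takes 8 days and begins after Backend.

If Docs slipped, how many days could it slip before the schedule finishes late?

2

The longest chain is Design→Deploy = 9+2 = 11; overall finish 11 days.
Longest path through Docs: 9 days (earliest finish 3, latest finish 5).
Slack of Docs = 2 − 0 = 2 days.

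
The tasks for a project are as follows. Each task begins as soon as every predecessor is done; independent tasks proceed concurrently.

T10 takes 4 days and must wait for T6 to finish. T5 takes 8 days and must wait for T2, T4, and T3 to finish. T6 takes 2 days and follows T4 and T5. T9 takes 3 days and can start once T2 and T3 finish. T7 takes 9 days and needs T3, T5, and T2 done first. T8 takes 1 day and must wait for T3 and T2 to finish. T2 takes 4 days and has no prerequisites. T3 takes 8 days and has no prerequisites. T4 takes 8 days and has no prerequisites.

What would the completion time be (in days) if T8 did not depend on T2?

Original critical path: T3→T5→T7 = 8+8+9 = 25 ⇒ 25 days.
Dropping T2→T8 doesn't change T8's earliest start (8); another predecessor still binds.
After: T3→T5→T7 = 8+8+9 = 25 → 25 days.

25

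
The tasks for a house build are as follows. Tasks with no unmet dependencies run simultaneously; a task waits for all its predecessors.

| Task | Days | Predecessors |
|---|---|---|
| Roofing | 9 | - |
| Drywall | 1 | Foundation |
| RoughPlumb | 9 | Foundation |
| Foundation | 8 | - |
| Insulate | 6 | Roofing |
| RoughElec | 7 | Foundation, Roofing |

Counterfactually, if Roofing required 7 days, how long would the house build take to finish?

The binding path is Foundation→RoughPlumb = 8+9 = 17; finish at 17 days.
The longest path through Roofing is only 16 days, so Roofing has float 1.
The critical path is still Foundation→RoughPlumb; finish is now 17 days.

17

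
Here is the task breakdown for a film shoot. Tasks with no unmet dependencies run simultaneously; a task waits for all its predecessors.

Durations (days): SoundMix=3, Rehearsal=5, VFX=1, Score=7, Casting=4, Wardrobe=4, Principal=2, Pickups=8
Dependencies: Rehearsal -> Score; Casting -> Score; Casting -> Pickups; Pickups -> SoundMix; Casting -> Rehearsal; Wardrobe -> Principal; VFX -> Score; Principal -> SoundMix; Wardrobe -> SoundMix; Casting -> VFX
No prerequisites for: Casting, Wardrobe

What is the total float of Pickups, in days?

Casting→Rehearsal→Score = 4+5+7 = 16 sets the makespan at 16 days.
The longest chain containing Pickups totals 15 days.
Float = 16 − 15 = 1.

1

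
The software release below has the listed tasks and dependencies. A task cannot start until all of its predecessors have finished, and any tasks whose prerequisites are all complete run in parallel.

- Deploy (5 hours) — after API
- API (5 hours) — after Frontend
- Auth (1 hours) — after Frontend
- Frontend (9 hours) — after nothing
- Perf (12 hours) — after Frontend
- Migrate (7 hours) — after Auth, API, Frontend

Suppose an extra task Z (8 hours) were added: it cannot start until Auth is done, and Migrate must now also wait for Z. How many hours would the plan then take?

25

Originally the plan takes 21 hours.
With Z inserted, Migrate now waits for max(Auth, API, Frontend, Z).
New critical path: Frontend→Auth→Z→Migrate = 9+1+8+7 = 25 ⇒ 25 hours.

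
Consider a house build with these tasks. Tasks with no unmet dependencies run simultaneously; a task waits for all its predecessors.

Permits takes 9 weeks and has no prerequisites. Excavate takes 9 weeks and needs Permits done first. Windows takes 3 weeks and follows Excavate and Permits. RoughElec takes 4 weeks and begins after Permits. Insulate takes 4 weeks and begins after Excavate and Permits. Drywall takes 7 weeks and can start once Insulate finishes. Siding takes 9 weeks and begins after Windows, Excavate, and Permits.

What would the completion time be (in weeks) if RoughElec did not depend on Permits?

Original critical path: Permits→Excavate→Windows→Siding = 9+9+3+9 = 30 ⇒ 30 weeks.
Without Permits→RoughElec, RoughElec's earliest start moves from 9 to 0.
After: Permits→Excavate→Windows→Siding = 9+9+3+9 = 30 → 30 weeks.

30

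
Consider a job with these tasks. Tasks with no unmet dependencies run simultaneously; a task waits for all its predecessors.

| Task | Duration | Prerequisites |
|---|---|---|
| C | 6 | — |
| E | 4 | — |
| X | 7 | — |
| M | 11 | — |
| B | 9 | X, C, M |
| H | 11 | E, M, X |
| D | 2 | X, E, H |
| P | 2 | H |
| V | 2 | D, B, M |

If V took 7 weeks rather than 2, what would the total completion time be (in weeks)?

Critical path before the change: M→H→D→V = 11+11+2+2 = 26 giving 26 weeks.
Since V is critical, the +5 change carries straight to that chain (now 31 weeks).
The critical path is still M→H→D→V; finish is now 31 weeks.

31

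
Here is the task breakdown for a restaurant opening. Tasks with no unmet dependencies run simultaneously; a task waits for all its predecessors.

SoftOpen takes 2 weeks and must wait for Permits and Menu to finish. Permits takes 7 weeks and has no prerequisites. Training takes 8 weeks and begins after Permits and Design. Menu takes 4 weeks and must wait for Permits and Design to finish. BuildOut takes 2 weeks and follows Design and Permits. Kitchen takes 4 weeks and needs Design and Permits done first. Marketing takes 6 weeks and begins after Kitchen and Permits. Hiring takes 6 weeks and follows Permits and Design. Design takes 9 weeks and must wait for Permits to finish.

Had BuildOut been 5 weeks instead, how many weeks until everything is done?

26

The binding path is Permits→Design→Kitchen→Marketing = 7+9+4+6 = 26; finish at 26 weeks.
BuildOut is off the critical path — its longest chain is 18 weeks, giving 8 of slack.
That remains the longest chain; total 26 weeks.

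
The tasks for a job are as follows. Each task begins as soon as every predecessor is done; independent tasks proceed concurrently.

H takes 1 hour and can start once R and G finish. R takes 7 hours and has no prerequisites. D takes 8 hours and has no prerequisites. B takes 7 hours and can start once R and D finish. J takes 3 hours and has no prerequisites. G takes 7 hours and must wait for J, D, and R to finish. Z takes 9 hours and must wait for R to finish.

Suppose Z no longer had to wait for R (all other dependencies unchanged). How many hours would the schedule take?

16

With the dependency in place, D→G→H = 8+7+1 = 16 sets the finish at 16 hours.
Without R→Z, Z's earliest start moves from 7 to 0.
The longest chain is now D→G→H = 8+7+1 = 16, so the schedule takes 16 hours.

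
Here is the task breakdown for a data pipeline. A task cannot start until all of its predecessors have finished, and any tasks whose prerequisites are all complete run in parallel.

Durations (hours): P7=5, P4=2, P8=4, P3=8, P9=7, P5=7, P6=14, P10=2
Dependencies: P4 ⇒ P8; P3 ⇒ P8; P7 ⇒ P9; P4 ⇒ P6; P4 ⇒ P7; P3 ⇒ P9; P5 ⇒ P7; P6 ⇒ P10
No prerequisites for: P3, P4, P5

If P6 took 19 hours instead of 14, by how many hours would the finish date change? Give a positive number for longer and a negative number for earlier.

4

Actual critical path: P5→P7→P9 = 7+5+7 = 19 ⇒ 19 hours.
The longest path through P6 is only 18 hours, so P6 has float 1.
The binding chain switches to P4→P6→P10 = 2+19+2 = 23; finish 23 hours.
Change in finish: 23 − 19 = +4 hours.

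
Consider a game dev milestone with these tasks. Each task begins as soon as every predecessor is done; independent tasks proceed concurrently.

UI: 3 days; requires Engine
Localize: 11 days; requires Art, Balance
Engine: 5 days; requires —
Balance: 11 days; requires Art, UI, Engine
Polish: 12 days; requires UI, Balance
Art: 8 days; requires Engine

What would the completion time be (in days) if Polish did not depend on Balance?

Original critical path: Engine→Art→Balance→Polish = 5+8+11+12 = 36 ⇒ 36 days.
Without Balance→Polish, Polish's earliest start moves from 24 to 8.
After: Engine→Art→Balance→Localize = 5+8+11+11 = 35 → 35 days.

35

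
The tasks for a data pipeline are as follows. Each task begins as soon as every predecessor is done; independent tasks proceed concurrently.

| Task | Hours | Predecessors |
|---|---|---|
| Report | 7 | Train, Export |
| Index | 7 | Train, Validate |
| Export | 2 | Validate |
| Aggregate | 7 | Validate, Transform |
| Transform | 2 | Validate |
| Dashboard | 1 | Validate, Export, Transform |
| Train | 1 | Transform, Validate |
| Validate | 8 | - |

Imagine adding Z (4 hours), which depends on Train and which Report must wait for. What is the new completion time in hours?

Originally the plan takes 18 hours.
With Z inserted, Report now waits for max(Train, Export, Z).
New critical path: Validate→Transform→Train→Z→Report = 8+2+1+4+7 = 22 ⇒ 22 hours.

22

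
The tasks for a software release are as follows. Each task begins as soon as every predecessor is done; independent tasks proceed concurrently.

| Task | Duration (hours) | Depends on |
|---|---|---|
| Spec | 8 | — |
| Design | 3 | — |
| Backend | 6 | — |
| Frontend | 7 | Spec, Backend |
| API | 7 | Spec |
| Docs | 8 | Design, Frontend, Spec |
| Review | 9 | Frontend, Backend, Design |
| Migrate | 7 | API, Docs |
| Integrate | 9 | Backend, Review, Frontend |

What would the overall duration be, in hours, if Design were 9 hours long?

The binding path is Spec→Frontend→Review→Integrate = 8+7+9+9 = 33; finish at 33 hours.
Design is off the critical path — its longest chain is 21 hours, giving 12 of slack.
The critical path is still Spec→Frontend→Review→Integrate; finish is now 33 hours.

33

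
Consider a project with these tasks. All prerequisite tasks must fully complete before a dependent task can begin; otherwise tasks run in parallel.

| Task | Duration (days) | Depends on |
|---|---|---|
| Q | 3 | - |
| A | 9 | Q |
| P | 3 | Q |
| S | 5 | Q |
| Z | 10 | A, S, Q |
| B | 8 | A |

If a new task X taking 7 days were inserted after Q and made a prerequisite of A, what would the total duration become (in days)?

Originally the project takes 22 days.
With X inserted, A now waits for max(Q, X).
New critical path: Q→X→A→Z = 3+7+9+10 = 29 ⇒ 29 days.

29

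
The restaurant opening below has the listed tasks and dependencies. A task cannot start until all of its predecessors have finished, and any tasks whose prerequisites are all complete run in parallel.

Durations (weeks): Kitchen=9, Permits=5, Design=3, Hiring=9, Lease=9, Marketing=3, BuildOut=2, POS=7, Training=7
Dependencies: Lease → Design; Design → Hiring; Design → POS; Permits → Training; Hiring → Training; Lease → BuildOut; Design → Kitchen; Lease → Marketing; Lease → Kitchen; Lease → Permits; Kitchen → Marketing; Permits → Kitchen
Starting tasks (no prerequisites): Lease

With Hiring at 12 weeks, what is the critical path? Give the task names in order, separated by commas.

Critical path before the change: Lease→Design→Hiring→Training = 9+3+9+7 = 28 giving 28 weeks.
Since Hiring is critical, the +3 change carries straight to that chain (now 31 weeks).
The critical path is still Lease→Design→Hiring→Training; finish is now 31 weeks.

Lease, Design, Hiring, Training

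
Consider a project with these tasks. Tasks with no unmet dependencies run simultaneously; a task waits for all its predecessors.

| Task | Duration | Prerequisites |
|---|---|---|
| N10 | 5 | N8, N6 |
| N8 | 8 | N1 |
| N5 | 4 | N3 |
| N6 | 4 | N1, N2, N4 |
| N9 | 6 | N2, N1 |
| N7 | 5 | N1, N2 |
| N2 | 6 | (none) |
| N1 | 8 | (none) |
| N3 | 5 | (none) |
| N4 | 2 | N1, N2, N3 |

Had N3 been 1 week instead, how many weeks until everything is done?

Actual critical path: N1→N8→N10 = 8+8+5 = 21 ⇒ 21 weeks.
N3 has 5 weeks of float (longest path through it is 16).
That remains the longest chain; total 21 weeks.

21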